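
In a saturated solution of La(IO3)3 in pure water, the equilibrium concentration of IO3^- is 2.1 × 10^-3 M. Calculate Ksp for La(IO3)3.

Ksp ≈ 6.5 × 10^-12

La(IO3)3(s) <=> La^3+(aq) + 3 IO3^-(aq)
Stoichiometry gives [La^3+] = (1/3)[IO3^-] = 7.00 × 10^-4 M.
Ksp = [La^3+][IO3^-]^3
Ksp = 7.00 × 10^-4 × (2.1 × 10^-3)^3 = 6.5 x 10^-12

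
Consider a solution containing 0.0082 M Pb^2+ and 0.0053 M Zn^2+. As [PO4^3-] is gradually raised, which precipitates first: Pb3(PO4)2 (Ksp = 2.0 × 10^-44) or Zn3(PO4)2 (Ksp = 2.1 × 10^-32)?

Precipitation of each salt starts when its ion product equals its Ksp.
For Pb3(PO4)2: 2.0 × 10^-44 = (0.0082)^3 × [PO4^3-]^2  ⇒  [PO4^3-] = 1.9 × 10^-19 M.
For Zn3(PO4)2: 2.1 × 10^-32 = (0.0053)^3 × [PO4^3-]^2  ⇒  [PO4^3-] = 3.8 × 10^-13 M.
The salt with the lower threshold [PO4^3-] precipitates first: Pb3(PO4)2.

Pb3(PO4)2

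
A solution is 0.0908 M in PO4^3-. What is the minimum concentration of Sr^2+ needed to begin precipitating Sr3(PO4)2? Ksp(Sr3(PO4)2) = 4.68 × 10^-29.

[Sr^2+] ≈ 1.78 x 10^-9 M

Sr3(PO4)2(s) <=> 3 Sr^2+ + 2 PO4^3-
Ksp = [Sr^2+]^3[PO4^3-]^2
Precipitation begins when Q = Ksp. With [PO4^3-] = 0.0908 M:
4.68 × 10^-29 = (0.0908)^2 × [Sr^2+]^3
[Sr^2+] = (4.68 × 10^-29 / 8.245 x 10^-3)^(1/3) = 1.78 x 10^-9 M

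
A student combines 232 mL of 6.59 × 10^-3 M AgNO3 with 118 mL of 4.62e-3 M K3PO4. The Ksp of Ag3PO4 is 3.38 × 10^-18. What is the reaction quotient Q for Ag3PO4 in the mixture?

Q = 1.30 x 10^-10

Total volume = 232 + 118 = 350 mL.
[Ag^+] = 6.59 x 10^-3 × (232/350) = 4.368 × 10^-3 M
[PO4^3-] = 4.62 × 10^-3 × (118/350) = 1.558 × 10^-3 M
Ag3PO4(s) ⇌ 3 Ag^+ + PO4^3-, so Q = [Ag^+]^3[PO4^3-]
Q = (4.368 x 10^-3)^3(1.558 x 10^-3) = 1.30 x 10^-10
Q > Ksp, so Ag3PO4 will precipitate.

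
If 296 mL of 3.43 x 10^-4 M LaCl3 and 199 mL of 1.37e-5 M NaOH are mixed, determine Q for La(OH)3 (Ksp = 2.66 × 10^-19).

Total volume = 296 + 199 = 495 mL.
[La^3+] = 3.43 x 10^-4 × (296/495) = 2.051 x 10^-4 M
[OH^-] = 1.37 x 10^-5 × (199/495) = 5.508 × 10^-6 M
La(OH)3(s) <=> La^3+(aq) + 3 OH^-(aq), so Q = [La^3+][OH^-]^3
Q = (2.051 × 10^-4)(5.508 × 10^-6)^3 = 3.43 x 10^-20
Q < Ksp, so no precipitate of La(OH)3 forms.

Q = 3.43e-20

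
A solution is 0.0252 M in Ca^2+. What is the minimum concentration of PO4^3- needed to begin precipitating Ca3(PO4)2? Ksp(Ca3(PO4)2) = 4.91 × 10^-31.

Ca3(PO4)2(s) ⇌ 3 Ca^2+ + 2 PO4^3-
Ksp = [Ca^2+]^3[PO4^3-]^2
Precipitation begins when Q = Ksp. With [Ca^2+] = 0.0252 M:
4.91 × 10^-31 = (0.0252)^3 × [PO4^3-]^2
[PO4^3-] = (4.91 × 10^-31 / 1.600 x 10^-5)^(1/2) = 1.75 x 10^-13 M

[PO4^3-] ≈ 1.75 x 10^-13 M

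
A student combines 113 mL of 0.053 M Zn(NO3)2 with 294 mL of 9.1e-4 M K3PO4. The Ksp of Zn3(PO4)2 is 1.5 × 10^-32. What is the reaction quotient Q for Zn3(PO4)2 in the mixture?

Total volume = 113 + 294 = 407 mL.
[Zn^2+] = 5.3 x 10^-2 × (113/407) = 1.47 x 10^-2 M
[PO4^3-] = 9.1 × 10^-4 × (294/407) = 6.57 x 10^-4 M
Zn3(PO4)2(s) <=> 3 Zn^2+(aq) + 2 PO4^3-(aq), so Q = [Zn^2+]^3[PO4^3-]^2
Q = (1.47 × 10^-2)^3(6.57 × 10^-4)^2 = 1.4 × 10^-12
Q > Ksp, so Zn3(PO4)2 will precipitate.

Q = 1.4 × 10^-12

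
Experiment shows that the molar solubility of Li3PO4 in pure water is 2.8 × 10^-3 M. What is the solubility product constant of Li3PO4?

Li3PO4(s) ⇌ 3 Li^+(aq) + PO4^3-(aq)
For each mole of Li3PO4 that dissolves: [Li^+] = 3s, [PO4^3-] = s.
Ksp = [Li^+]^3[PO4^3-]
So Ksp = (3s)^3 × s = 27s^4
With s = 2.8 x 10^-3: Ksp = 1.7 × 10^-9

Ksp ≈ 1.7 × 10^-9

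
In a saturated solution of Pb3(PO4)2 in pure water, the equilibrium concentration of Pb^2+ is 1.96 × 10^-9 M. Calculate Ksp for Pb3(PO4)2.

Ksp = 1.29 × 10^-44

Pb3(PO4)2(s) ⇌ 3 Pb^2+(aq) + 2 PO4^3-(aq)
Stoichiometry gives [PO4^3-] = (2/3)[Pb^2+] = 1.307 × 10^-9 M.
Ksp = [Pb^2+]^3[PO4^3-]^2
Ksp = (1.96 × 10^-9)^3 × (1.307 × 10^-9)^2 = 1.29 × 10^-44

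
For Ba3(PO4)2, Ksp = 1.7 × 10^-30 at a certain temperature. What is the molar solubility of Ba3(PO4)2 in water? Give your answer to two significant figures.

s = 4.4 × 10^-7 M

Ba3(PO4)2(s) ⇌ 3 Ba^2+ + 2 PO4^3-
Ksp = [Ba^2+]^3[PO4^3-]^2
Let s = molar solubility. Then [Ba^2+] = 3s and [PO4^3-] = 2s.
Substituting: Ksp = (3s)^3(2s)^2 = 108s^5
s^5 = 1.7 × 10^-30 / 108, so s = 4.4 × 10^-7 M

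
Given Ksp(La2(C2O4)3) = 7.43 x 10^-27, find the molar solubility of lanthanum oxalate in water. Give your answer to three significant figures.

La2(C2O4)3(s) <=> 2 La^3+ + 3 C2O4^2-
Ksp = [La^3+]^2[C2O4^2-]^3
Let s = molar solubility. Then [La^3+] = 2s and [C2O4^2-] = 3s.
Ksp = (2s)^2(3s)^3 = 108s^5
s = (7.43 x 10^-27 / 108)^(1/5) = 2.33 × 10^-6 M

s ≈ 2.33e-6 M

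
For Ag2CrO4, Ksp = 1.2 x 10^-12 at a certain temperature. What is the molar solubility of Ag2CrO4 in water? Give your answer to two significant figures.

6.7e-5 M

Ag2CrO4(s) ⇌ 2 Ag^+ + CrO4^2-
Ksp = [Ag^+]^2[CrO4^2-]
With molar solubility s: [Ag^+] = 2s, [CrO4^2-] = s.
Substituting: Ksp = (2s)^2s = 4s^3
Solving, s = (1.2 x 10^-12/4)^(1/3) = 6.7 x 10^-5 M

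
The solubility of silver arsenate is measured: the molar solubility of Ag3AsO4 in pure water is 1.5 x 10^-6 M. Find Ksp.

Ag3AsO4(s) ⇌ 3 Ag^+ + AsO4^3-
For each mole of Ag3AsO4 that dissolves: [Ag^+] = 3s, [AsO4^3-] = s.
Ksp = [Ag^+]^3[AsO4^3-]
Substituting: Ksp = (3s)^3s = 27s^4
With s = 1.5 × 10^-6: Ksp = 1.4 × 10^-22

1.4e-22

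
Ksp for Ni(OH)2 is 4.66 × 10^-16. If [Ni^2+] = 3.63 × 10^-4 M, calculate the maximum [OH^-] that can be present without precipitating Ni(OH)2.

[OH^-] ≈ 1.13e-6 M

Ni(OH)2(s) <=> Ni^2+(aq) + 2 OH^-(aq)
Ksp = [Ni^2+][OH^-]^2
Precipitation begins when Q = Ksp. With [Ni^2+] = 3.63 × 10^-4 M:
4.66 × 10^-16 = (3.63 × 10^-4) × [OH^-]^2
[OH^-] = (4.66 × 10^-16 / 3.63 × 10^-4)^(1/2) = 1.13 x 10^-6 M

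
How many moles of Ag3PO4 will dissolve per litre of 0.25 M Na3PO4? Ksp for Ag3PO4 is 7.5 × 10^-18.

1.0e-6 M

Ag3PO4(s) ⇌ 3 Ag^+ + PO4^3-
Ksp = [Ag^+]^3[PO4^3-]
If s mol/L dissolves here, [Ag^+] = 3s, [PO4^3-] = 0.25 + s ≈ 0.25 (since PO4^3- from Na3PO4 dominates).
Ksp ≈ (3s)^3 × 0.25
s = 1.0 x 10^-6 M
Check: s = 1.0 × 10^-6 ≪ 0.25, so the approximation is valid.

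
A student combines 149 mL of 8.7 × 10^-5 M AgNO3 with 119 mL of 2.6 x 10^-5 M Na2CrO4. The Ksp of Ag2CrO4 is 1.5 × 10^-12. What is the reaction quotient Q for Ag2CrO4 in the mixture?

2.7e-14

Total volume = 149 + 119 = 268 mL.
[Ag^+] = 8.7 × 10^-5 × (149/268) = 4.84 x 10^-5 M
[CrO4^2-] = 2.6 x 10^-5 × (119/268) = 1.15 x 10^-5 M
Ag2CrO4(s) ⇌ 2 Ag^+(aq) + CrO4^2-(aq), so Q = [Ag^+]^2[CrO4^2-]
Q = (4.84 × 10^-5)^2(1.15 × 10^-5) = 2.7 × 10^-14
Q < Ksp, so no precipitate of Ag2CrO4 forms.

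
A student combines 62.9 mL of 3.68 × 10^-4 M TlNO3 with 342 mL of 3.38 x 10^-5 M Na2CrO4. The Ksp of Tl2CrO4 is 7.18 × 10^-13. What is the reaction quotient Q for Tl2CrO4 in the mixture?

Total volume = 62.9 + 342 = 404.9 mL.
[Tl^+] = 3.68 × 10^-4 × (62.9/404.9) = 5.717 x 10^-5 M
[CrO4^2-] = 3.38 x 10^-5 × (342/404.9) = 2.855 x 10^-5 M
Tl2CrO4(s) <=> 2 Tl^+ + CrO4^2-, so Q = [Tl^+]^2[CrO4^2-]
Q = (5.717 × 10^-5)^2(2.855 × 10^-5) = 9.33 x 10^-14
Q < Ksp, so no precipitate of Tl2CrO4 forms.

Q ≈ 9.33 × 10^-14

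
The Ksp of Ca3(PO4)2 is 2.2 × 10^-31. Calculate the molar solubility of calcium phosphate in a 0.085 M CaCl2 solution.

Ca3(PO4)2(s) ⇌ 3 Ca^2+(aq) + 2 PO4^3-(aq)
Ksp = [Ca^2+]^3[PO4^3-]^2
If s mol/L dissolves here, [Ca^2+] = 0.085 + 3s ≈ 0.085, [PO4^3-] = 2s (since Ca^2+ from CaCl2 dominates).
Ksp ≈ (0.085)^3 × (2s)^2
s = 9.5 x 10^-15 M
Check: 3s = 2.8 × 10^-14 ≪ 0.085, so the approximation is valid.

s ≈ 9.5e-15 M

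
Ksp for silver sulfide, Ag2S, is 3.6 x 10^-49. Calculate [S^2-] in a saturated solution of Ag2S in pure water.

Ag2S(s) ⇌ 2 Ag^+(aq) + S^2-(aq)
Ksp = [Ag^+]^2[S^2-]
With molar solubility s: [Ag^+] = 2s, [S^2-] = s.
Ksp = (2s)^2s = 4s^3
s = (3.6 x 10^-49 / 4)^(1/3) = 4.48 x 10^-17 M
[S^2-] = s = 4.5 × 10^-17 M

4.5e-17 M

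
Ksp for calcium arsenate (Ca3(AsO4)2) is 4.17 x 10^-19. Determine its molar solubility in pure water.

Ca3(AsO4)2(s) ⇌ 3 Ca^2+ + 2 AsO4^3-
Ksp = [Ca^2+]^3[AsO4^3-]^2
For each mole of Ca3(AsO4)2 that dissolves: [Ca^2+] = 3s, [AsO4^3-] = 2s.
Ksp = (3s)^3(2s)^2 = 108s^5
s^5 = 4.17 x 10^-19 / 108, so s = 8.27 x 10^-5 M

s = 8.27e-5 M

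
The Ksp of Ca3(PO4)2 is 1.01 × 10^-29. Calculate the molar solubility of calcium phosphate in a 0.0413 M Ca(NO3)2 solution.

Ca3(PO4)2(s) <=> 3 Ca^2+(aq) + 2 PO4^3-(aq)
Ksp = [Ca^2+]^3[PO4^3-]^2
Let s be the molar solubility in this solution. [Ca^2+] = 0.0413 + 3s ≈ 0.0413, [PO4^3-] = 2s (Ksp is small, so little additional dissolves).
Ksp ≈ (0.0413)^3 × (2s)^2
s = 1.89 × 10^-13 M
Check: 3s = 5.7 × 10^-13 ≪ 0.0413, so the approximation is valid.

s ≈ 1.89e-13 M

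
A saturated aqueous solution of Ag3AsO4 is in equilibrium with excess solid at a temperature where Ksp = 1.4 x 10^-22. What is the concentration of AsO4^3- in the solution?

Ag3AsO4(s) ⇌ 3 Ag^+(aq) + AsO4^3-(aq)
Ksp = [Ag^+]^3[AsO4^3-]
For each mole of Ag3AsO4 that dissolves: [Ag^+] = 3s, [AsO4^3-] = s.
So Ksp = (3s)^3 × s = 27s^4
s^4 = 1.4 x 10^-22 / 27, so s = 1.51 x 10^-6 M
[AsO4^3-] = s = 1.5 x 10^-6 M

1.5 × 10^-6 M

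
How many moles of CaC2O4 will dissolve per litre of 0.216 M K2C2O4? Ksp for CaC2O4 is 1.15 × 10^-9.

CaC2O4(s) <=> Ca^2+ + C2O4^2-
Ksp = [Ca^2+][C2O4^2-]
If s mol/L dissolves here, [Ca^2+] = s, [C2O4^2-] = 0.216 + s ≈ 0.216 (Ksp is small, so little additional dissolves).
Ksp ≈ s × 0.216
s = 5.32 x 10^-9 M
Check: s = 5.3 × 10^-9 ≪ 0.216, so the approximation is valid.

5.32 × 10^-9 M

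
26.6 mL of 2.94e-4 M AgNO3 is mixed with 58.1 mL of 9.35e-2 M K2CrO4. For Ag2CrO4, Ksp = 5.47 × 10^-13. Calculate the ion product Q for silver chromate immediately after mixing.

Total volume = 26.6 + 58.1 = 84.7 mL.
[Ag^+] = 2.94 × 10^-4 × (26.6/84.7) = 9.233 x 10^-5 M
[CrO4^2-] = 9.35 × 10^-2 × (58.1/84.7) = 6.414 × 10^-2 M
Ag2CrO4(s) <=> 2 Ag^+ + CrO4^2-, so Q = [Ag^+]^2[CrO4^2-]
Q = (9.233 × 10^-5)^2(6.414 × 10^-2) = 5.47 x 10^-10
Q > Ksp, so Ag2CrO4 will precipitate.

5.47e-10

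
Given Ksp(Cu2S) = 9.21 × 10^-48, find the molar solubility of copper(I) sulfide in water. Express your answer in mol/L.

Cu2S(s) <=> 2 Cu^+ + S^2-
Ksp = [Cu^+]^2[S^2-]
Let s = molar solubility. Then [Cu^+] = 2s and [S^2-] = s.
Ksp = (2s)^2s = 4s^3
Solving, s = (9.21 × 10^-48/4)^(1/3) = 1.32 x 10^-16 M

s ≈ 1.32e-16 M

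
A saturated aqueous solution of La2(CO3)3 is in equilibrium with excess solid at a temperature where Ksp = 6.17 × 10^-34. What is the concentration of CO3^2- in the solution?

La2(CO3)3(s) <=> 2 La^3+ + 3 CO3^2-
Ksp = [La^3+]^2[CO3^2-]^3
Let s = molar solubility. Then [La^3+] = 2s and [CO3^2-] = 3s.
Ksp = (2s)^2(3s)^3 = 108s^5
s^5 = 6.17 × 10^-34 / 108, so s = 8.941 × 10^-8 M
[CO3^2-] = 3s = 2.68 x 10^-7 M

[CO3^2-] = 2.68 × 10^-7 M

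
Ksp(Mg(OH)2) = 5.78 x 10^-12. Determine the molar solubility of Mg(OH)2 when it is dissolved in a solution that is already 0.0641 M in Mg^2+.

s ≈ 4.75e-6 M

Mg(OH)2(s) ⇌ Mg^2+(aq) + 2 OH^-(aq)
Ksp = [Mg^2+][OH^-]^2
Let s be the molar solubility in this solution. [Mg^2+] = 0.0641 + s ≈ 0.0641, [OH^-] = 2s (since the Mg^2+ already present dominates).
Ksp ≈ 0.0641 × (2s)^2
s = 4.75 × 10^-6 M
Check: s = 4.7 × 10^-6 ≪ 0.0641, so the approximation is valid.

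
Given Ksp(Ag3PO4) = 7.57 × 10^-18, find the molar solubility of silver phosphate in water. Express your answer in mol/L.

s ≈ 2.30e-5 M

Ag3PO4(s) ⇌ 3 Ag^+ + PO4^3-
Ksp = [Ag^+]^3[PO4^3-]
If s mol/L of Ag3PO4 dissolves, [Ag^+] = 3s and [PO4^3-] = s.
Ksp = (3s)^3s = 27s^4
s = (7.57 × 10^-18 / 27)^(1/4) = 2.30 × 10^-5 M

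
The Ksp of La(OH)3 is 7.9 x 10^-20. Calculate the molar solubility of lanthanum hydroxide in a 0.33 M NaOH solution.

La(OH)3(s) ⇌ La^3+ + 3 OH^-
Ksp = [La^3+][OH^-]^3
If s mol/L dissolves here, [La^3+] = s, [OH^-] = 0.33 + 3s ≈ 0.33 (since OH^- from NaOH dominates).
Ksp ≈ s × (0.33)^3
s = 2.2 × 10^-18 M
Check: 3s = 6.6 × 10^-18 ≪ 0.33, so the approximation is valid.

s = 2.2 × 10^-18 M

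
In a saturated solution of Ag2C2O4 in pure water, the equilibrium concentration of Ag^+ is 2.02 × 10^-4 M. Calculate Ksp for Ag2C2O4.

Ag2C2O4(s) <=> 2 Ag^+(aq) + C2O4^2-(aq)
Stoichiometry gives [C2O4^2-] = (1/2)[Ag^+] = 1.010 × 10^-4 M.
Ksp = [Ag^+]^2[C2O4^2-]
Ksp = (2.02 × 10^-4)^2 × 1.010 × 10^-4 = 4.12 × 10^-12

Ksp = 4.12e-12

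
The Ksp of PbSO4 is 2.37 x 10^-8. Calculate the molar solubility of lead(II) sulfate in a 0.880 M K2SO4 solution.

PbSO4(s) ⇌ Pb^2+ + SO4^2-
Ksp = [Pb^2+][SO4^2-]
Let s = moles of PbSO4 that dissolve per litre. [Pb^2+] = s, [SO4^2-] = 0.880 + s ≈ 0.880 (since SO4^2- from K2SO4 dominates).
Ksp ≈ s × 0.880
s = 2.69 x 10^-8 M
Check: s = 2.7 × 10^-8 ≪ 0.880, so the approximation is valid.

2.69e-8 M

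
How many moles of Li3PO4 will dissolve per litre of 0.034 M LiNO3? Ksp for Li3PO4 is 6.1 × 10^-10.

s = 1.6e-5 M

Li3PO4(s) ⇌ 3 Li^+ + PO4^3-
Ksp = [Li^+]^3[PO4^3-]
If s mol/L dissolves here, [Li^+] = 0.034 + 3s ≈ 0.034, [PO4^3-] = s (since Li^+ from LiNO3 dominates).
Ksp ≈ (0.034)^3 × s
s = 1.6 x 10^-5 M
Check: 3s = 4.7 × 10^-5 ≪ 0.034, so the approximation is valid.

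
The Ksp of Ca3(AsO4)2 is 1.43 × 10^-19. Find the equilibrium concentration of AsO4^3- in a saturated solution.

1.33 × 10^-4 M

Ca3(AsO4)2(s) ⇌ 3 Ca^2+(aq) + 2 AsO4^3-(aq)
Ksp = [Ca^2+]^3[AsO4^3-]^2
Let s = molar solubility. Then [Ca^2+] = 3s and [AsO4^3-] = 2s.
So Ksp = (3s)^3 × (2s)^2 = 108s^5
Solving, s = (1.43 × 10^-19/108)^(1/5) = 6.674 × 10^-5 M
[AsO4^3-] = 2s = 1.33 × 10^-4 M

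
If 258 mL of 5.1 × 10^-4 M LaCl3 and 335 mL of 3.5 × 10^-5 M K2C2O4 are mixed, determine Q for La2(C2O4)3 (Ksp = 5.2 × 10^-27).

Q ≈ 3.8e-22

Total volume = 258 + 335 = 593 mL.
[La^3+] = 5.1 × 10^-4 × (258/593) = 2.22 × 10^-4 M
[C2O4^2-] = 3.5 × 10^-5 × (335/593) = 1.98 x 10^-5 M
La2(C2O4)3(s) ⇌ 2 La^3+ + 3 C2O4^2-, so Q = [La^3+]^2[C2O4^2-]^3
Q = (2.22 x 10^-4)^2(1.98 x 10^-5)^3 = 3.8 x 10^-22
Q > Ksp, so La2(C2O4)3 will precipitate.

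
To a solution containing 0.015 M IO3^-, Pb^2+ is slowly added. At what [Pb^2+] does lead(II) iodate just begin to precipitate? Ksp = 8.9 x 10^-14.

[Pb^2+] ≈ 4.0 × 10^-10 M

Pb(IO3)2(s) ⇌ Pb^2+ + 2 IO3^-
Ksp = [Pb^2+][IO3^-]^2
Precipitation begins when Q = Ksp. With [IO3^-] = 0.015 M:
8.9 x 10^-14 = (0.015)^2 × [Pb^2+]
[Pb^2+] = (8.9 x 10^-14 / 2.25 × 10^-4) = 4.0 × 10^-10 M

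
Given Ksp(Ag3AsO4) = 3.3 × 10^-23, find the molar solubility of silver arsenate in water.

Ag3AsO4(s) ⇌ 3 Ag^+ + AsO4^3-
Ksp = [Ag^+]^3[AsO4^3-]
Let s = molar solubility. Then [Ag^+] = 3s and [AsO4^3-] = s.
Substituting: Ksp = (3s)^3s = 27s^4
Solving, s = (3.3 × 10^-23/27)^(1/4) = 1.1 × 10^-6 M

1.1e-6 M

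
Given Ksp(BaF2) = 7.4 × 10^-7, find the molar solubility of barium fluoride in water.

BaF2(s) ⇌ Ba^2+(aq) + 2 F^-(aq)
Ksp = [Ba^2+][F^-]^2
If s mol/L of BaF2 dissolves, [Ba^2+] = s and [F^-] = 2s.
So Ksp = s × (2s)^2 = 4s^3
s = (7.4 × 10^-7 / 4)^(1/3) = 5.7 x 10^-3 M

5.7e-3 M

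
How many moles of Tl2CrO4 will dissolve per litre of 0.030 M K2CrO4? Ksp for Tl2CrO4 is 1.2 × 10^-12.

Tl2CrO4(s) ⇌ 2 Tl^+(aq) + CrO4^2-(aq)
Ksp = [Tl^+]^2[CrO4^2-]
If s mol/L dissolves here, [Tl^+] = 2s, [CrO4^2-] = 0.030 + s ≈ 0.030 (since CrO4^2- from K2CrO4 dominates).
Ksp ≈ (2s)^2 × 0.030
s = 3.2 x 10^-6 M
Check: s = 3.2 × 10^-6 ≪ 0.030, so the approximation is valid.

3.2 × 10^-6 M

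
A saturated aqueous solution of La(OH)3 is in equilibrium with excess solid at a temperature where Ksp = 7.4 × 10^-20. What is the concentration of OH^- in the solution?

La(OH)3(s) ⇌ La^3+(aq) + 3 OH^-(aq)
Ksp = [La^3+][OH^-]^3
Let s = molar solubility. Then [La^3+] = s and [OH^-] = 3s.
Substituting: Ksp = s(3s)^3 = 27s^4
Solving, s = (7.4 × 10^-20/27)^(1/4) = 7.24 × 10^-6 M
[OH^-] = 3s = 2.2 × 10^-5 M

2.2 × 10^-5 M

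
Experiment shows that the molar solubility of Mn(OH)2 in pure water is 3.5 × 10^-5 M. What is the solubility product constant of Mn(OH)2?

Mn(OH)2(s) <=> Mn^2+ + 2 OH^-
If s mol/L of Mn(OH)2 dissolves, [Mn^2+] = s and [OH^-] = 2s.
Ksp = [Mn^2+][OH^-]^2
Substituting: Ksp = s(2s)^2 = 4s^3
Ksp = 4 × (3.5 x 10^-5)^3 = 1.7 × 10^-13

1.7 × 10^-13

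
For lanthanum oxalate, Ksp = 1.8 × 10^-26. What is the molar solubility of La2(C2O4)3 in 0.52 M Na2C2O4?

La2(C2O4)3(s) <=> 2 La^3+(aq) + 3 C2O4^2-(aq)
Ksp = [La^3+]^2[C2O4^2-]^3
Let s be the molar solubility in this solution. [La^3+] = 2s, [C2O4^2-] = 0.52 + 3s ≈ 0.52 (Ksp is small, so little additional dissolves).
Ksp ≈ (2s)^2 × (0.52)^3
s = 1.8 × 10^-13 M
Check: 3s = 5.4 x 10^-13 ≪ 0.52, so the approximation is valid.

s ≈ 1.8e-13 M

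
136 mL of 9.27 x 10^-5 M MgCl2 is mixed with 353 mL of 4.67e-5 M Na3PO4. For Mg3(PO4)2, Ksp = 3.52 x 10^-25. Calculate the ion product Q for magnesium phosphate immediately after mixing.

1.95 × 10^-23

Total volume = 136 + 353 = 489 mL.
[Mg^2+] = 9.27 × 10^-5 × (136/489) = 2.578 × 10^-5 M
[PO4^3-] = 4.67 x 10^-5 × (353/489) = 3.371 × 10^-5 M
Mg3(PO4)2(s) <=> 3 Mg^2+(aq) + 2 PO4^3-(aq), so Q = [Mg^2+]^3[PO4^3-]^2
Q = (2.578 × 10^-5)^3(3.371 x 10^-5)^2 = 1.95 × 10^-23
Q > Ksp, so Mg3(PO4)2 will precipitate.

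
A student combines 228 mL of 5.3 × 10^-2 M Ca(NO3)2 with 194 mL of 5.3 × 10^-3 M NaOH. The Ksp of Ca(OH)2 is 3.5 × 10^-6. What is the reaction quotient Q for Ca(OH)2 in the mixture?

Total volume = 228 + 194 = 422 mL.
[Ca^2+] = 5.3 × 10^-2 × (228/422) = 2.86 x 10^-2 M
[OH^-] = 5.3 x 10^-3 × (194/422) = 2.44 × 10^-3 M
Ca(OH)2(s) <=> Ca^2+ + 2 OH^-, so Q = [Ca^2+][OH^-]^2
Q = (2.86 × 10^-2)(2.44 × 10^-3)^2 = 1.7 x 10^-7
Q < Ksp, so no precipitate of Ca(OH)2 forms.

Q = 1.7e-7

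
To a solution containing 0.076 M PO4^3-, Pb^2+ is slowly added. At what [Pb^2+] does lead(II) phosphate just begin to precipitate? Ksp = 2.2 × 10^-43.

Pb3(PO4)2(s) ⇌ 3 Pb^2+(aq) + 2 PO4^3-(aq)
Ksp = [Pb^2+]^3[PO4^3-]^2
Precipitation begins when Q = Ksp. With [PO4^3-] = 0.076 M:
2.2 × 10^-43 = (0.076)^2 × [Pb^2+]^3
[Pb^2+] = (2.2 × 10^-43 / 5.78 × 10^-3)^(1/3) = 3.4 x 10^-14 M

3.4e-14 M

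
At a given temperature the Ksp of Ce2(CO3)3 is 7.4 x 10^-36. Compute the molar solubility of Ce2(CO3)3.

Ce2(CO3)3(s) <=> 2 Ce^3+ + 3 CO3^2-
Ksp = [Ce^3+]^2[CO3^2-]^3
For each mole of Ce2(CO3)3 that dissolves: [Ce^3+] = 2s, [CO3^2-] = 3s.
So Ksp = (2s)^2 × (3s)^3 = 108s^5
s = (7.4 x 10^-36 / 108)^(1/5) = 3.7 × 10^-8 M

s = 3.7 × 10^-8 M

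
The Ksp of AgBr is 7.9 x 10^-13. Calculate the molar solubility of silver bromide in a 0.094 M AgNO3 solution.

AgBr(s) ⇌ Ag^+(aq) + Br^-(aq)
Ksp = [Ag^+][Br^-]
Let s = moles of AgBr that dissolve per litre. [Ag^+] = 0.094 + s ≈ 0.094, [Br^-] = s (since Ag^+ from AgNO3 dominates).
Ksp ≈ 0.094 × s
s = 8.4 × 10^-12 M
Check: s = 8.4 × 10^-12 ≪ 0.094, so the approximation is valid.

8.4e-12 M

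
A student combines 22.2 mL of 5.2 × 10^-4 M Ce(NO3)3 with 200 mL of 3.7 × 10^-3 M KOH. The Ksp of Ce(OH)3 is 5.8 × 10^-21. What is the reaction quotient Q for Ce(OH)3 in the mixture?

Total volume = 22.2 + 200 = 222.2 mL.
[Ce^3+] = 5.2 × 10^-4 × (22.2/222.2) = 5.20 × 10^-5 M
[OH^-] = 3.7 x 10^-3 × (200/222.2) = 3.33 x 10^-3 M
Ce(OH)3(s) ⇌ Ce^3+(aq) + 3 OH^-(aq), so Q = [Ce^3+][OH^-]^3
Q = (5.20 × 10^-5)(3.33 × 10^-3)^3 = 1.9 × 10^-12
Q > Ksp, so Ce(OH)3 will precipitate.

1.9e-12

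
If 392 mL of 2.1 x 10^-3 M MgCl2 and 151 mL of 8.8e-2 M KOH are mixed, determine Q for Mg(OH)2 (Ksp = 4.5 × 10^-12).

Total volume = 392 + 151 = 543 mL.
[Mg^2+] = 2.1 × 10^-3 × (392/543) = 1.52 × 10^-3 M
[OH^-] = 8.8 x 10^-2 × (151/543) = 2.45 × 10^-2 M
Mg(OH)2(s) ⇌ Mg^2+ + 2 OH^-, so Q = [Mg^2+][OH^-]^2
Q = (1.52 × 10^-3)(2.45 x 10^-2)^2 = 9.1 × 10^-7
Q > Ksp, so Mg(OH)2 will precipitate.

9.1 × 10^-7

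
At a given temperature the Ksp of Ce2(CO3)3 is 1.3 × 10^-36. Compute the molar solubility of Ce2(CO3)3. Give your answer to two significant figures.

s ≈ 2.6e-8 M

Ce2(CO3)3(s) ⇌ 2 Ce^3+ + 3 CO3^2-
Ksp = [Ce^3+]^2[CO3^2-]^3
If s mol/L of Ce2(CO3)3 dissolves, [Ce^3+] = 2s and [CO3^2-] = 3s.
Ksp = (2s)^2(3s)^3 = 108s^5
s = (1.3 × 10^-36 / 108)^(1/5) = 2.6 × 10^-8 M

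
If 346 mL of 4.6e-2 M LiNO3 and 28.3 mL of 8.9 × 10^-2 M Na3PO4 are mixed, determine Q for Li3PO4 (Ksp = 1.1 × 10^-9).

Q ≈ 5.2 × 10^-7

Total volume = 346 + 28.3 = 374.3 mL.
[Li^+] = 4.6 × 10^-2 × (346/374.3) = 4.25 × 10^-2 M
[PO4^3-] = 8.9 × 10^-2 × (28.3/374.3) = 6.73 × 10^-3 M
Li3PO4(s) ⇌ 3 Li^+(aq) + PO4^3-(aq), so Q = [Li^+]^3[PO4^3-]
Q = (4.25 × 10^-2)^3(6.73 × 10^-3) = 5.2 x 10^-7
Q > Ksp, so Li3PO4 will precipitate.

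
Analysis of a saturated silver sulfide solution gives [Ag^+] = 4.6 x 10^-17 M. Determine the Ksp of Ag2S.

Ag2S(s) ⇌ 2 Ag^+(aq) + S^2-(aq)
Stoichiometry gives [S^2-] = (1/2)[Ag^+] = 2.30 × 10^-17 M.
Ksp = [Ag^+]^2[S^2-]
Ksp = (4.6 x 10^-17)^2 × 2.30 × 10^-17 = 4.9 x 10^-50

Ksp = 4.9 x 10^-50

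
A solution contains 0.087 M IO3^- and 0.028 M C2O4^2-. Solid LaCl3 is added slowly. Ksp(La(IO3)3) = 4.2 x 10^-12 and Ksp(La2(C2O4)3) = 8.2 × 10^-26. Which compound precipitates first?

La2(C2O4)3

Each salt begins to precipitate when Q = Ksp, i.e. when [La^3+] reaches its threshold.
For La(IO3)3: 4.2 x 10^-12 = (0.087)^3 × [La^3+]  ⇒  [La^3+] = 6.4 × 10^-9 M.
For La2(C2O4)3: 8.2 × 10^-26 = (0.028)^3 × [La^3+]^2  ⇒  [La^3+] = 6.1 × 10^-11 M.
The salt with the lower threshold [La^3+] precipitates first: La2(C2O4)3.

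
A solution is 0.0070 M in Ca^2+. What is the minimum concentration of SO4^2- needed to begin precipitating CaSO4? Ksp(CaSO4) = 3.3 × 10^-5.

CaSO4(s) ⇌ Ca^2+(aq) + SO4^2-(aq)
Ksp = [Ca^2+][SO4^2-]
Precipitation begins when Q = Ksp. With [Ca^2+] = 0.0070 M:
3.3 × 10^-5 = (0.0070) × [SO4^2-]
[SO4^2-] = (3.3 × 10^-5 / 7.0 x 10^-3) = 4.7 x 10^-3 M

4.7e-3 M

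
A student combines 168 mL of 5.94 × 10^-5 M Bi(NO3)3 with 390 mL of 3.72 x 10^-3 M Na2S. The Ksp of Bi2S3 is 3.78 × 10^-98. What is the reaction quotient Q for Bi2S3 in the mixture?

Q = 5.62 × 10^-18

Total volume = 168 + 390 = 558 mL.
[Bi^3+] = 5.94 × 10^-5 × (168/558) = 1.788 x 10^-5 M
[S^2-] = 3.72 x 10^-3 × (390/558) = 2.600 x 10^-3 M
Bi2S3(s) ⇌ 2 Bi^3+(aq) + 3 S^2-(aq), so Q = [Bi^3+]^2[S^2-]^3
Q = (1.788 × 10^-5)^2(2.600 × 10^-3)^3 = 5.62 × 10^-18
Q > Ksp, so Bi2S3 will precipitate.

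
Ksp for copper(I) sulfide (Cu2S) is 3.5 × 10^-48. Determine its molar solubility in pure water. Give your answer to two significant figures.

Cu2S(s) ⇌ 2 Cu^+(aq) + S^2-(aq)
Ksp = [Cu^+]^2[S^2-]
If s mol/L of Cu2S dissolves, [Cu^+] = 2s and [S^2-] = s.
Ksp = (2s)^2s = 4s^3
s = (3.5 × 10^-48 / 4)^(1/3) = 9.6 × 10^-17 M

9.6 × 10^-17 M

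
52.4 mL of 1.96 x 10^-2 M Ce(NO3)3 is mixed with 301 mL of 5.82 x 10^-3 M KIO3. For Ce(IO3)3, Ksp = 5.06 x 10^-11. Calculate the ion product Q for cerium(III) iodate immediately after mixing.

Q = 3.54 × 10^-10

Total volume = 52.4 + 301 = 353.4 mL.
[Ce^3+] = 1.96 x 10^-2 × (52.4/353.4) = 2.906 × 10^-3 M
[IO3^-] = 5.82 × 10^-3 × (301/353.4) = 4.957 × 10^-3 M
Ce(IO3)3(s) ⇌ Ce^3+(aq) + 3 IO3^-(aq), so Q = [Ce^3+][IO3^-]^3
Q = (2.906 × 10^-3)(4.957 × 10^-3)^3 = 3.54 x 10^-10
Q > Ksp, so Ce(IO3)3 will precipitate.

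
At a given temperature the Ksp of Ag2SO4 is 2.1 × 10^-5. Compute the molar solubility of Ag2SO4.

Ag2SO4(s) <=> 2 Ag^+(aq) + SO4^2-(aq)
Ksp = [Ag^+]^2[SO4^2-]
If s mol/L of Ag2SO4 dissolves, [Ag^+] = 2s and [SO4^2-] = s.
So Ksp = (2s)^2 × s = 4s^3
s = (2.1 × 10^-5 / 4)^(1/3) = 1.7 x 10^-2 M

1.7e-2 M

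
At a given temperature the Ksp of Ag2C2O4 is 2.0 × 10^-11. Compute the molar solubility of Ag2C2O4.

s = 1.7 × 10^-4 M

Ag2C2O4(s) ⇌ 2 Ag^+(aq) + C2O4^2-(aq)
Ksp = [Ag^+]^2[C2O4^2-]
With molar solubility s: [Ag^+] = 2s, [C2O4^2-] = s.
So Ksp = (2s)^2 × s = 4s^3
s = (2.0 × 10^-11 / 4)^(1/3) = 1.7 × 10^-4 M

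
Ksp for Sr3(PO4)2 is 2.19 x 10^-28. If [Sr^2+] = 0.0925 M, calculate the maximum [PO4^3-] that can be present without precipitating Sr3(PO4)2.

Sr3(PO4)2(s) <=> 3 Sr^2+(aq) + 2 PO4^3-(aq)
Ksp = [Sr^2+]^3[PO4^3-]^2
Precipitation begins when Q = Ksp. With [Sr^2+] = 0.0925 M:
2.19 x 10^-28 = (0.0925)^3 × [PO4^3-]^2
[PO4^3-] = (2.19 x 10^-28 / 7.915 × 10^-4)^(1/2) = 5.26 × 10^-13 M

[PO4^3-] = 5.26 x 10^-13 M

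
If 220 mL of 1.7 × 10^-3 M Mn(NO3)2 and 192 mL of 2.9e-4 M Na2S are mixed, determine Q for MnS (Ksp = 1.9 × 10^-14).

Q ≈ 1.2e-7

Total volume = 220 + 192 = 412 mL.
[Mn^2+] = 1.7 × 10^-3 × (220/412) = 9.08 × 10^-4 M
[S^2-] = 2.9 x 10^-4 × (192/412) = 1.35 × 10^-4 M
MnS(s) ⇌ Mn^2+(aq) + S^2-(aq), so Q = [Mn^2+][S^2-]
Q = (9.08 × 10^-4)(1.35 × 10^-4) = 1.2 × 10^-7
Q > Ksp, so MnS will precipitate.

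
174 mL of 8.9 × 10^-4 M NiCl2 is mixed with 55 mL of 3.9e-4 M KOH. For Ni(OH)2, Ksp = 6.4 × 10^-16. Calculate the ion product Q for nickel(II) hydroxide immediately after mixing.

Total volume = 174 + 55 = 229 mL.
[Ni^2+] = 8.9 × 10^-4 × (174/229) = 6.76 x 10^-4 M
[OH^-] = 3.9 x 10^-4 × (55/229) = 9.37 × 10^-5 M
Ni(OH)2(s) ⇌ Ni^2+(aq) + 2 OH^-(aq), so Q = [Ni^2+][OH^-]^2
Q = (6.76 × 10^-4)(9.37 x 10^-5)^2 = 5.9 x 10^-12
Q > Ksp, so Ni(OH)2 will precipitate.

5.9 × 10^-12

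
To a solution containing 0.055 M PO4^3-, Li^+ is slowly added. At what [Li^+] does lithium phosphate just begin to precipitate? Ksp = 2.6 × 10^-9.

[Li^+] ≈ 3.6 × 10^-3 M

Li3PO4(s) ⇌ 3 Li^+(aq) + PO4^3-(aq)
Ksp = [Li^+]^3[PO4^3-]
Precipitation begins when Q = Ksp. With [PO4^3-] = 0.055 M:
2.6 × 10^-9 = (0.055) × [Li^+]^3
[Li^+] = (2.6 × 10^-9 / 5.5 × 10^-2)^(1/3) = 3.6 × 10^-3 M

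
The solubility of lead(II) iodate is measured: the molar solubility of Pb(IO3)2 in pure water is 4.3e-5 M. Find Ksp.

Pb(IO3)2(s) ⇌ Pb^2+ + 2 IO3^-
Let s = molar solubility. Then [Pb^2+] = s and [IO3^-] = 2s.
Ksp = [Pb^2+][IO3^-]^2
So Ksp = s × (2s)^2 = 4s^3
With s = 4.3 × 10^-5: Ksp = 3.2 × 10^-13

3.2 × 10^-13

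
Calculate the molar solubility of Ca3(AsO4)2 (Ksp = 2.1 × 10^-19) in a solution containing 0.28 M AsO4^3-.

Ca3(AsO4)2(s) ⇌ 3 Ca^2+(aq) + 2 AsO4^3-(aq)
Ksp = [Ca^2+]^3[AsO4^3-]^2
Let s be the molar solubility in this solution. [Ca^2+] = 3s, [AsO4^3-] = 0.28 + 2s ≈ 0.28 (Ksp is small, so little additional dissolves).
Ksp ≈ (3s)^3 × (0.28)^2
s = 4.6 × 10^-7 M
Check: 2s = 9.3 × 10^-7 ≪ 0.28, so the approximation is valid.

s ≈ 4.6 × 10^-7 M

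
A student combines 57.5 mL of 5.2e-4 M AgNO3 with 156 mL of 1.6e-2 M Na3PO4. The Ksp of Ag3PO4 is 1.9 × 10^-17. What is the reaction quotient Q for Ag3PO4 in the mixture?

3.2 × 10^-14

Total volume = 57.5 + 156 = 213.5 mL.
[Ag^+] = 5.2 x 10^-4 × (57.5/213.5) = 1.40 × 10^-4 M
[PO4^3-] = 1.6 x 10^-2 × (156/213.5) = 1.17 × 10^-2 M
Ag3PO4(s) ⇌ 3 Ag^+ + PO4^3-, so Q = [Ag^+]^3[PO4^3-]
Q = (1.40 × 10^-4)^3(1.17 × 10^-2) = 3.2 x 10^-14
Q > Ksp, so Ag3PO4 will precipitate.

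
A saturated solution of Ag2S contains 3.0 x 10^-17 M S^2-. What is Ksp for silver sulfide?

Ag2S(s) ⇌ 2 Ag^+ + S^2-
Stoichiometry gives [Ag^+] = (2/1)[S^2-] = 6.00 x 10^-17 M.
Ksp = [Ag^+]^2[S^2-]
Ksp = (6.00 × 10^-17)^2 × 3.0 x 10^-17 = 1.1 × 10^-49

Ksp = 1.1 × 10^-49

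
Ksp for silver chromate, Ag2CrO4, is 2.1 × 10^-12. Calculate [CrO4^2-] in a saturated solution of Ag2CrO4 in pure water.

8.1e-5 M

Ag2CrO4(s) ⇌ 2 Ag^+(aq) + CrO4^2-(aq)
Ksp = [Ag^+]^2[CrO4^2-]
Let s = molar solubility. Then [Ag^+] = 2s and [CrO4^2-] = s.
So Ksp = (2s)^2 × s = 4s^3
s = (2.1 × 10^-12 / 4)^(1/3) = 8.07 × 10^-5 M
[CrO4^2-] = s = 8.1 × 10^-5 M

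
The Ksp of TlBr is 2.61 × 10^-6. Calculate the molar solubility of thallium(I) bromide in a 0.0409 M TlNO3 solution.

6.38 × 10^-5 M

TlBr(s) <=> Tl^+ + Br^-
Ksp = [Tl^+][Br^-]
Let s = moles of TlBr that dissolve per litre. [Tl^+] = 0.0409 + s ≈ 0.0409, [Br^-] = s (Ksp is small, so little additional dissolves).
Ksp ≈ 0.0409 × s
s = 6.38 × 10^-5 M
Check: s = 6.4 × 10^-5 ≪ 0.0409, so the approximation is valid.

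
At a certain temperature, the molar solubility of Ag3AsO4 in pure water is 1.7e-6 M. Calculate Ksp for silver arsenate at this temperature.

Ksp = 2.3e-22

Ag3AsO4(s) ⇌ 3 Ag^+(aq) + AsO4^3-(aq)
With molar solubility s: [Ag^+] = 3s, [AsO4^3-] = s.
Ksp = [Ag^+]^3[AsO4^3-]
Ksp = (3s)^3s = 27s^4
Ksp = 27 × (1.7 × 10^-6)^4 = 2.3 × 10^-22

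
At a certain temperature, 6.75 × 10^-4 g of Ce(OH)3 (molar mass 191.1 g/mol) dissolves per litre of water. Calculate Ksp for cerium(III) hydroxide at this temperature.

Molar solubility s = (6.75 × 10^-4 g/L) / (191.1 g/mol) = 3.532 × 10^-6 M.
Ce(OH)3(s) ⇌ Ce^3+(aq) + 3 OH^-(aq)
Let s = molar solubility. Then [Ce^3+] = s and [OH^-] = 3s.
Ksp = [Ce^3+][OH^-]^3
So Ksp = s × (3s)^3 = 27s^4
With s = 3.532 × 10^-6: Ksp = 4.20 x 10^-21

Ksp ≈ 4.20e-21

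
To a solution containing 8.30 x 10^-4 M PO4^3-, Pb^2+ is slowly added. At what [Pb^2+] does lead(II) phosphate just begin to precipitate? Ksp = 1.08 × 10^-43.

Pb3(PO4)2(s) ⇌ 3 Pb^2+(aq) + 2 PO4^3-(aq)
Ksp = [Pb^2+]^3[PO4^3-]^2
Precipitation begins when Q = Ksp. With [PO4^3-] = 8.30 x 10^-4 M:
1.08 × 10^-43 = (8.30 x 10^-4)^2 × [Pb^2+]^3
[Pb^2+] = (1.08 × 10^-43 / 6.889 x 10^-7)^(1/3) = 5.39 × 10^-13 M

5.39 × 10^-13 M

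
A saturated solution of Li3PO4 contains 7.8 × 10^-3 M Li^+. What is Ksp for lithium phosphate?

Li3PO4(s) ⇌ 3 Li^+ + PO4^3-
Stoichiometry gives [PO4^3-] = (1/3)[Li^+] = 2.60 × 10^-3 M.
Ksp = [Li^+]^3[PO4^3-]
Ksp = (7.8 x 10^-3)^3 × 2.60 × 10^-3 = 1.2 × 10^-9

Ksp = 1.2e-9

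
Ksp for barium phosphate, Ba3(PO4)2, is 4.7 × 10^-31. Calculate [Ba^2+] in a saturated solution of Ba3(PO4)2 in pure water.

1.0 x 10^-6 M

Ba3(PO4)2(s) ⇌ 3 Ba^2+ + 2 PO4^3-
Ksp = [Ba^2+]^3[PO4^3-]^2
For each mole of Ba3(PO4)2 that dissolves: [Ba^2+] = 3s, [PO4^3-] = 2s.
Ksp = (3s)^3(2s)^2 = 108s^5
s = (4.7 × 10^-31 / 108)^(1/5) = 3.37 x 10^-7 M
[Ba^2+] = 3s = 1.0 x 10^-6 M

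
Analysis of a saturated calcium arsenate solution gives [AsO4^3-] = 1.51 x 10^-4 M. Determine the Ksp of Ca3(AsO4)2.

Ca3(AsO4)2(s) ⇌ 3 Ca^2+ + 2 AsO4^3-
Stoichiometry gives [Ca^2+] = (3/2)[AsO4^3-] = 2.265 x 10^-4 M.
Ksp = [Ca^2+]^3[AsO4^3-]^2
Ksp = (2.265 x 10^-4)^3 × (1.51 x 10^-4)^2 = 2.65 × 10^-19

Ksp ≈ 2.65e-19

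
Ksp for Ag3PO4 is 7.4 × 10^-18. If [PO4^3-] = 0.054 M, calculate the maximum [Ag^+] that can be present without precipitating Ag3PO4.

5.2 x 10^-6 M

Ag3PO4(s) ⇌ 3 Ag^+ + PO4^3-
Ksp = [Ag^+]^3[PO4^3-]
Precipitation begins when Q = Ksp. With [PO4^3-] = 0.054 M:
7.4 × 10^-18 = (0.054) × [Ag^+]^3
[Ag^+] = (7.4 × 10^-18 / 5.4 x 10^-2)^(1/3) = 5.2 × 10^-6 M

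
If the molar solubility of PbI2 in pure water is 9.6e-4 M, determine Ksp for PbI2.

3.5 × 10^-9

PbI2(s) ⇌ Pb^2+ + 2 I^-
If s mol/L of PbI2 dissolves, [Pb^2+] = s and [I^-] = 2s.
Ksp = [Pb^2+][I^-]^2
Ksp = s(2s)^2 = 4s^3
Ksp = 4 × (9.6 x 10^-4)^3 = 3.5 × 10^-9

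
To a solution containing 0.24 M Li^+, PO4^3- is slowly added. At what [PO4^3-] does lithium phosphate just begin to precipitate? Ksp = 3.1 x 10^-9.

Li3PO4(s) ⇌ 3 Li^+(aq) + PO4^3-(aq)
Ksp = [Li^+]^3[PO4^3-]
Precipitation begins when Q = Ksp. With [Li^+] = 0.24 M:
3.1 x 10^-9 = (0.24)^3 × [PO4^3-]
[PO4^3-] = (3.1 x 10^-9 / 1.38 × 10^-2) = 2.2 x 10^-7 M

[PO4^3-] ≈ 2.2 × 10^-7 M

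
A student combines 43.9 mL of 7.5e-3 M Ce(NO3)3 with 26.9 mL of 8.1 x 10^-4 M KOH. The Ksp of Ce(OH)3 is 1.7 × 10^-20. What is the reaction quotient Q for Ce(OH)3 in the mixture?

Total volume = 43.9 + 26.9 = 70.8 mL.
[Ce^3+] = 7.5 x 10^-3 × (43.9/70.8) = 4.65 × 10^-3 M
[OH^-] = 8.1 x 10^-4 × (26.9/70.8) = 3.08 × 10^-4 M
Ce(OH)3(s) ⇌ Ce^3+ + 3 OH^-, so Q = [Ce^3+][OH^-]^3
Q = (4.65 × 10^-3)(3.08 × 10^-4)^3 = 1.4 x 10^-13
Q > Ksp, so Ce(OH)3 will precipitate.

Q ≈ 1.4 × 10^-13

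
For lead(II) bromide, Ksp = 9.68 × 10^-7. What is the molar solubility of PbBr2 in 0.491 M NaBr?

4.02e-6 M

PbBr2(s) ⇌ Pb^2+(aq) + 2 Br^-(aq)
Ksp = [Pb^2+][Br^-]^2
Let s = moles of PbBr2 that dissolve per litre. [Pb^2+] = s, [Br^-] = 0.491 + 2s ≈ 0.491 (common-ion effect: Br^- is already 0.491 M).
Ksp ≈ s × (0.491)^2
s = 4.02 × 10^-6 M
Check: 2s = 8.0 x 10^-6 ≪ 0.491, so the approximation is valid.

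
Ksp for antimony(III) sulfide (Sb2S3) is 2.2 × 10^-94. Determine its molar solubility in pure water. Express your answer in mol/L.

s ≈ 7.3e-20 M

Sb2S3(s) ⇌ 2 Sb^3+ + 3 S^2-
Ksp = [Sb^3+]^2[S^2-]^3
For each mole of Sb2S3 that dissolves: [Sb^3+] = 2s, [S^2-] = 3s.
So Ksp = (2s)^2 × (3s)^3 = 108s^5
s^5 = 2.2 × 10^-94 / 108, so s = 7.3 × 10^-20 M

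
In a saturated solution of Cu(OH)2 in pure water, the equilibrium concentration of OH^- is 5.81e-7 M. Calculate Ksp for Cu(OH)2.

9.81e-20

Cu(OH)2(s) ⇌ Cu^2+ + 2 OH^-
Stoichiometry gives [Cu^2+] = (1/2)[OH^-] = 2.905 × 10^-7 M.
Ksp = [Cu^2+][OH^-]^2
Ksp = 2.905 x 10^-7 × (5.81 x 10^-7)^2 = 9.81 x 10^-20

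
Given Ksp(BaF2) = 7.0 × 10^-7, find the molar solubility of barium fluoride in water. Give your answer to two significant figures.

5.6e-3 M

BaF2(s) ⇌ Ba^2+ + 2 F^-
Ksp = [Ba^2+][F^-]^2
If s mol/L of BaF2 dissolves, [Ba^2+] = s and [F^-] = 2s.
Substituting: Ksp = s(2s)^2 = 4s^3
Solving, s = (7.0 × 10^-7/4)^(1/3) = 5.6 x 10^-3 M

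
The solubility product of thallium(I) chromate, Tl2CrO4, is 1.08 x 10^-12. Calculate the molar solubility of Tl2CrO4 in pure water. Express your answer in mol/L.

Tl2CrO4(s) ⇌ 2 Tl^+ + CrO4^2-
Ksp = [Tl^+]^2[CrO4^2-]
Let s = molar solubility. Then [Tl^+] = 2s and [CrO4^2-] = s.
So Ksp = (2s)^2 × s = 4s^3
s = (1.08 x 10^-12 / 4)^(1/3) = 6.46 x 10^-5 M

6.46 x 10^-5 M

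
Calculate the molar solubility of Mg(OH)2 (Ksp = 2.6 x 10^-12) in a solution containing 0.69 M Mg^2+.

s ≈ 9.7 x 10^-7 M

Mg(OH)2(s) ⇌ Mg^2+ + 2 OH^-
Ksp = [Mg^2+][OH^-]^2
If s mol/L dissolves here, [Mg^2+] = 0.69 + s ≈ 0.69, [OH^-] = 2s (since the Mg^2+ already present dominates).
Ksp ≈ 0.69 × (2s)^2
s = 9.7 × 10^-7 M
Check: s = 9.7 × 10^-7 ≪ 0.69, so the approximation is valid.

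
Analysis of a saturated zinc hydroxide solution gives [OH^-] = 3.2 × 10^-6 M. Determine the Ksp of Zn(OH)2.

Ksp ≈ 1.6 x 10^-17

Zn(OH)2(s) ⇌ Zn^2+ + 2 OH^-
Stoichiometry gives [Zn^2+] = (1/2)[OH^-] = 1.60 × 10^-6 M.
Ksp = [Zn^2+][OH^-]^2
Ksp = 1.60 x 10^-6 × (3.2 x 10^-6)^2 = 1.6 × 10^-17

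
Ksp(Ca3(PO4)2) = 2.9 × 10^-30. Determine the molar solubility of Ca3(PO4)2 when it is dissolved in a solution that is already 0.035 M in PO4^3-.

4.4 x 10^-10 M

Ca3(PO4)2(s) <=> 3 Ca^2+(aq) + 2 PO4^3-(aq)
Ksp = [Ca^2+]^3[PO4^3-]^2
Let s = moles of Ca3(PO4)2 that dissolve per litre. [Ca^2+] = 3s, [PO4^3-] = 0.035 + 2s ≈ 0.035 (Ksp is small, so little additional dissolves).
Ksp ≈ (3s)^3 × (0.035)^2
s = 4.4 × 10^-10 M
Check: 2s = 8.9 × 10^-10 ≪ 0.035, so the approximation is valid.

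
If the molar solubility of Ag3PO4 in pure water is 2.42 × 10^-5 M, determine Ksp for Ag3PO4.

Ag3PO4(s) ⇌ 3 Ag^+(aq) + PO4^3-(aq)
If s mol/L of Ag3PO4 dissolves, [Ag^+] = 3s and [PO4^3-] = s.
Ksp = [Ag^+]^3[PO4^3-]
Substituting: Ksp = (3s)^3s = 27s^4
Ksp = 27 × (2.42 × 10^-5)^4 = 9.26 × 10^-18

9.26 × 10^-18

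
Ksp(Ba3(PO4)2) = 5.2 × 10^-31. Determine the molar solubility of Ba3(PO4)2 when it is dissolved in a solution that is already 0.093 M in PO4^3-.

1.3 x 10^-10 M

Ba3(PO4)2(s) ⇌ 3 Ba^2+ + 2 PO4^3-
Ksp = [Ba^2+]^3[PO4^3-]^2
Let s = moles of Ba3(PO4)2 that dissolve per litre. [Ba^2+] = 3s, [PO4^3-] = 0.093 + 2s ≈ 0.093 (since the PO4^3- already present dominates).
Ksp ≈ (3s)^3 × (0.093)^2
s = 1.3 × 10^-10 M
Check: 2s = 2.6 × 10^-10 ≪ 0.093, so the approximation is valid.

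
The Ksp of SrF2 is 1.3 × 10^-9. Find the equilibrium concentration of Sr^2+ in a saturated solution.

[Sr^2+] = 6.9e-4 M

SrF2(s) ⇌ Sr^2+(aq) + 2 F^-(aq)
Ksp = [Sr^2+][F^-]^2
With molar solubility s: [Sr^2+] = s, [F^-] = 2s.
Ksp = s(2s)^2 = 4s^3
s = (1.3 × 10^-9 / 4)^(1/3) = 6.88 x 10^-4 M
[Sr^2+] = s = 6.9 x 10^-4 M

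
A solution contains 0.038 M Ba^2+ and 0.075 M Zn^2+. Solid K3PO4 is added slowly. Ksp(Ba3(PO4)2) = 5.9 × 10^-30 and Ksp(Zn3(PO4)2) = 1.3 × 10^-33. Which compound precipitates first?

Zn3(PO4)2

Each salt begins to precipitate when Q = Ksp, i.e. when [PO4^3-] reaches its threshold.
For Ba3(PO4)2: 5.9 × 10^-30 = (0.038)^3 × [PO4^3-]^2  ⇒  [PO4^3-] = 3.3 x 10^-13 M.
For Zn3(PO4)2: 1.3 × 10^-33 = (0.075)^3 × [PO4^3-]^2  ⇒  [PO4^3-] = 1.8 × 10^-15 M.
The salt with the lower threshold [PO4^3-] precipitates first: Zn3(PO4)2.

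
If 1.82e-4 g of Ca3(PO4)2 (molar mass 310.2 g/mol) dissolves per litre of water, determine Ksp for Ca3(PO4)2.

Molar solubility s = (1.82 × 10^-4 g/L) / (310.2 g/mol) = 5.867 × 10^-7 M.
Ca3(PO4)2(s) ⇌ 3 Ca^2+ + 2 PO4^3-
If s mol/L of Ca3(PO4)2 dissolves, [Ca^2+] = 3s and [PO4^3-] = 2s.
Ksp = [Ca^2+]^3[PO4^3-]^2
Substituting: Ksp = (3s)^3(2s)^2 = 108s^5
With s = 5.867 × 10^-7: Ksp = 7.51 × 10^-30

Ksp = 7.51 × 10^-30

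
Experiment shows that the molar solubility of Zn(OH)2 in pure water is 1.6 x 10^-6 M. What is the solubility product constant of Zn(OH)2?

Zn(OH)2(s) <=> Zn^2+(aq) + 2 OH^-(aq)
If s mol/L of Zn(OH)2 dissolves, [Zn^2+] = s and [OH^-] = 2s.
Ksp = [Zn^2+][OH^-]^2
Ksp = s(2s)^2 = 4s^3
With s = 1.6 × 10^-6: Ksp = 1.6 x 10^-17

Ksp ≈ 1.6 x 10^-17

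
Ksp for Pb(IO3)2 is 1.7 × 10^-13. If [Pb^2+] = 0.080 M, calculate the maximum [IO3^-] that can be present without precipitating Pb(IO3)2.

Pb(IO3)2(s) ⇌ Pb^2+ + 2 IO3^-
Ksp = [Pb^2+][IO3^-]^2
Precipitation begins when Q = Ksp. With [Pb^2+] = 0.080 M:
1.7 × 10^-13 = (0.080) × [IO3^-]^2
[IO3^-] = (1.7 × 10^-13 / 8.0 x 10^-2)^(1/2) = 1.5 × 10^-6 M

[IO3^-] ≈ 1.5 x 10^-6 M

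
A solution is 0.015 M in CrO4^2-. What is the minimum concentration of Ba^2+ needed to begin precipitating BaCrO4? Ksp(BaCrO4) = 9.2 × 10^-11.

BaCrO4(s) <=> Ba^2+ + CrO4^2-
Ksp = [Ba^2+][CrO4^2-]
Precipitation begins when Q = Ksp. With [CrO4^2-] = 0.015 M:
9.2 × 10^-11 = (0.015) × [Ba^2+]
[Ba^2+] = (9.2 × 10^-11 / 1.5 × 10^-2) = 6.1 x 10^-9 M

[Ba^2+] ≈ 6.1 x 10^-9 M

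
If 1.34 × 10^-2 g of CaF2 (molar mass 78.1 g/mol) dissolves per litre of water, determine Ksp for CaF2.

Molar solubility s = (1.34 × 10^-2 g/L) / (78.1 g/mol) = 1.716 × 10^-4 M.
CaF2(s) <=> Ca^2+ + 2 F^-
If s mol/L of CaF2 dissolves, [Ca^2+] = s and [F^-] = 2s.
Ksp = [Ca^2+][F^-]^2
Substituting: Ksp = s(2s)^2 = 4s^3
Ksp = 4 × (1.716 × 10^-4)^3 = 2.02 × 10^-11

2.02 x 10^-11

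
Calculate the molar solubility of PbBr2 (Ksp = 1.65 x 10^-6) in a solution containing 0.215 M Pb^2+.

PbBr2(s) <=> Pb^2+(aq) + 2 Br^-(aq)
Ksp = [Pb^2+][Br^-]^2
Let s = moles of PbBr2 that dissolve per litre. [Pb^2+] = 0.215 + s ≈ 0.215, [Br^-] = 2s (since the Pb^2+ already present dominates).
Ksp ≈ 0.215 × (2s)^2
s = 1.39 × 10^-3 M
Check: s = 1.4 x 10^-3 ≪ 0.215, so the approximation is valid.

s ≈ 1.39 × 10^-3 M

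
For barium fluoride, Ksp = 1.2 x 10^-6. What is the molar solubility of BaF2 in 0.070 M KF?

s ≈ 2.4 x 10^-4 M

BaF2(s) ⇌ Ba^2+(aq) + 2 F^-(aq)
Ksp = [Ba^2+][F^-]^2
Let s be the molar solubility in this solution. [Ba^2+] = s, [F^-] = 0.070 + 2s ≈ 0.070 (Ksp is small, so little additional dissolves).
Ksp ≈ s × (0.070)^2
s = 2.4 × 10^-4 M
Check: 2s = 4.9 × 10^-4 ≪ 0.070, so the approximation is valid.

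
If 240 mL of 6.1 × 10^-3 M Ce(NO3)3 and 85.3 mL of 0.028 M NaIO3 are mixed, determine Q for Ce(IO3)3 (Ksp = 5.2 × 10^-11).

Q ≈ 1.8 × 10^-9

Total volume = 240 + 85.3 = 325.3 mL.
[Ce^3+] = 6.1 × 10^-3 × (240/325.3) = 4.50 x 10^-3 M
[IO3^-] = 2.8 x 10^-2 × (85.3/325.3) = 7.34 × 10^-3 M
Ce(IO3)3(s) ⇌ Ce^3+ + 3 IO3^-, so Q = [Ce^3+][IO3^-]^3
Q = (4.50 x 10^-3)(7.34 x 10^-3)^3 = 1.8 x 10^-9
Q > Ksp, so Ce(IO3)3 will precipitate.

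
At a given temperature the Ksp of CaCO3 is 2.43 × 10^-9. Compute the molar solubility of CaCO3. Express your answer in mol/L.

CaCO3(s) <=> Ca^2+ + CO3^2-
Ksp = [Ca^2+][CO3^2-]
With molar solubility s: [Ca^2+] = s, [CO3^2-] = s.
Ksp = s × s = s^2
s = (2.43 × 10^-9)^(1/2) = 4.93 × 10^-5 M

s = 4.93e-5 M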